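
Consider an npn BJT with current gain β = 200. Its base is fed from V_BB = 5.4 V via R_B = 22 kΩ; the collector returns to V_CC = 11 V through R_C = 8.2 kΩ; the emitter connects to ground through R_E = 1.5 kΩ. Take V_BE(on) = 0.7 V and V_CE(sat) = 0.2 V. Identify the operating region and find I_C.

saturation; I_C ≈ 1.1 mA

Assume active: I_B = (5.4 − 0.7)/(22 + 201×1.5) = 0.0145 mA, I_C = β·I_B = 2.91 mA.
Then V_CE = 11 − 2.91×8.2 − 2.92×1.5 = -17.2 V < 0.2 V — the active assumption fails.
Re-solve with V_CE = 0.2 V. KCL at the emitter: V_E/R_E = (V_BB−0.7−V_E)/R_B + (V_CC−0.2−V_E)/R_C, giving V_E = 1.84 V.
I_C = (V_CC − 0.2 − V_E)/R_C = (10.8 − 1.84)/8.2 = 1.09 mA.
Check: I_B = (4.7 − 1.84)/22 = 0.13 mA, and β·I_B = 26 mA > I_C, confirming saturation.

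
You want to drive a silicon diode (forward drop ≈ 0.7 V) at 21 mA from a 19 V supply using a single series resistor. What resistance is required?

R ≈ 0.87 kΩ

The resistor drops V_S − V_D = 19 − 0.7 = 18.3 V at 21 mA.
R = 18.3 V / 21 mA = 0.871 kΩ.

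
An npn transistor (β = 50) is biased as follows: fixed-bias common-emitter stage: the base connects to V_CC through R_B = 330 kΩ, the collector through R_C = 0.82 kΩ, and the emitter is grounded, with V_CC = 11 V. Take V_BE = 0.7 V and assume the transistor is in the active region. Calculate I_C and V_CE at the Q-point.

Base loop: V_CC = I_B·R_B + V_BE, so I_B = (11 − 0.7)/330 kΩ = 0.0312 mA.
In the active region I_C = β·I_B = 50 × 0.0312 = 1.56 mA.
Collector loop: V_CE = V_CC − I_C·R_C = 11 − 1.56×0.82 = 9.72 V.
Since V_CE = 9.72 V > V_CE(sat) ≈ 0.2 V, the transistor is in the active region as assumed.

I_C ≈ 1.6 mA, V_CE ≈ 9.7 V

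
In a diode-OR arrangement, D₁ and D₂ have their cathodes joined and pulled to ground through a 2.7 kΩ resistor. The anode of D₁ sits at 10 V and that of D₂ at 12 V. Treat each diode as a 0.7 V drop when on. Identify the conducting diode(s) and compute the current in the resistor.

Only D₂ conducts; I_R ≈ 4.2 mA

Assume both conduct. Then node N would need to be at both 10−0.7 = 9.3 V and 12−0.7 = 11.3 V, which is impossible.
Assume only D₂ conducts: V_N = 12 − 0.7 = 11.3 V, so I_R = 11.3/2.7 = 4.19 mA.
Check D₁: its anode-to-cathode voltage is 10 − 11.3 = -1.3 V < 0.7 V, so it is off. The assumption is consistent.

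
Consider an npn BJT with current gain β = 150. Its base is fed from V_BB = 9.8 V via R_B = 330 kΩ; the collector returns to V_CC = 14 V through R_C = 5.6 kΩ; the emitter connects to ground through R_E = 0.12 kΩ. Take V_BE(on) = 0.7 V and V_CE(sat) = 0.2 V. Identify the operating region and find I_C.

saturation; I_C ≈ 2.4 mA

Assume active: I_B = (9.8 − 0.7)/(330 + 151×0.12) = 0.0261 mA, I_C = β·I_B = 3.92 mA.
Then V_CE = 14 − 3.92×5.6 − 3.95×0.12 = -8.43 V < 0.2 V — the active assumption fails.
Re-solve with V_CE = 0.2 V. KCL at the emitter: V_E/R_E = (V_BB−0.7−V_E)/R_B + (V_CC−0.2−V_E)/R_C, giving V_E = 0.293 V.
I_C = (V_CC − 0.2 − V_E)/R_C = (13.8 − 0.293)/5.6 = 2.41 mA.
Check: I_B = (9.1 − 0.293)/330 = 0.0267 mA, and β·I_B = 4 mA > I_C, confirming saturation.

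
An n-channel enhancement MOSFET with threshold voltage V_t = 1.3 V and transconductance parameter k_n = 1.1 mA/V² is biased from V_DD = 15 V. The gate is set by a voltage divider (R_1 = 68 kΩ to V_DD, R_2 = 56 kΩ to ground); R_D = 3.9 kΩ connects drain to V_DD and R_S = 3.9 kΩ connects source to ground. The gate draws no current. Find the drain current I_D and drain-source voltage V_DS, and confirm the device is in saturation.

V_G = V_DD·R_2/(R_1+R_2) = 15×56/124 = 6.77 V.
Assume saturation: I_D = (k_n/2)(V_GS − V_t)² with V_GS = V_G − I_D·R_S = 6.77 − 3.9·I_D.
Substituting gives 8.37·I_D² − 24.5·I_D + 16.5 = 0, with roots I_D = 1.05 or 1.88 mA.
The root I_D = 1.88 mA gives V_GS = -0.548 V ≤ V_t, so take I_D = 1.05 mA.
Then V_GS = 2.68 V and V_DS = V_DD − I_D(R_D+R_S) = 15 − 1.05×7.8 = 6.81 V.
Saturation requires V_DS ≥ V_GS − V_t = 1.38 V; 6.81 ≥ 1.38 ✓.

I_D ≈ 1 mA, V_DS ≈ 6.8 V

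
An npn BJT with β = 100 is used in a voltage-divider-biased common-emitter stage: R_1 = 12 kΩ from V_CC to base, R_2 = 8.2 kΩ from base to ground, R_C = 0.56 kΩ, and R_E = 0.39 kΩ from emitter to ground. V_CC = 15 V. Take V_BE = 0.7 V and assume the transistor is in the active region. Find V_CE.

Thevenize the base divider: V_Th = V_CC·R_2/(R_1+R_2) = 15×8.2/20.2 = 6.09 V, R_Th = R_1‖R_2 = 4.87 kΩ.
Base-emitter loop: V_Th = I_B·R_Th + V_BE + (β+1)I_B·R_E, so I_B = (6.09 − 0.7) / (4.87 + 101×0.39) = 0.122 mA.
I_C = β·I_B = 100×0.122 = 12.2 mA, and I_E = (β+1)I_B = 12.3 mA.
V_CE = V_CC − I_C·R_C − I_E·R_E = 15 − 12.2×0.56 − 12.3×0.39 = 3.39 V.
V_CE = 3.39 V > 0.2 V confirms active-region operation.

V_CE ≈ 3.4 V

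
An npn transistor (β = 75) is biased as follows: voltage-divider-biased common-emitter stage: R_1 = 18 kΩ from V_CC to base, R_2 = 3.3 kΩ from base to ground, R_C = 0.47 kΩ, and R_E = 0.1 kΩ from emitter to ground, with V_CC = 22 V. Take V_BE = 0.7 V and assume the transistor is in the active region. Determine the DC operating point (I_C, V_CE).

I_C ≈ 20 mA, V_CE ≈ 11 V

Thevenize the base divider: V_Th = V_CC·R_2/(R_1+R_2) = 22×3.3/21.3 = 3.41 V, R_Th = R_1‖R_2 = 2.79 kΩ.
Base-emitter loop: V_Th = I_B·R_Th + V_BE + (β+1)I_B·R_E, so I_B = (3.41 − 0.7) / (2.79 + 76×0.1) = 0.261 mA.
I_C = β·I_B = 75×0.261 = 19.6 mA, and I_E = (β+1)I_B = 19.8 mA.
V_CE = V_CC − I_C·R_C − I_E·R_E = 22 − 19.6×0.47 − 19.8×0.1 = 10.8 V.
V_CE = 10.8 V > 0.2 V confirms active-region operation.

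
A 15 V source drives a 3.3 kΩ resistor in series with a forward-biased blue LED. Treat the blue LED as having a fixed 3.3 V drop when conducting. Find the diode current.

KVL around the loop: 15 = V_D + I·R = 3.3 + I × 3.3 kΩ.
So I = (15 − 3.3) / 3.3 kΩ = 11.7 / 3.3 = 3.55 mA.

I ≈ 3.5 mA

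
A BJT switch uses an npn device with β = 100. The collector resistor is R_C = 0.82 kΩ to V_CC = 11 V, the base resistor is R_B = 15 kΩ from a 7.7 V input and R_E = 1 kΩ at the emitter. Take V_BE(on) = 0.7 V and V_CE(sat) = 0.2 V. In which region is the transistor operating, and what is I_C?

Assume active: I_B = (7.7 − 0.7)/(15 + 101×1) = 0.0603 mA, I_C = β·I_B = 6.03 mA.
Then V_CE = 11 − 6.03×0.82 − 6.09×1 = -0.0431 V < 0.2 V — the active assumption fails.
Re-solve with V_CE = 0.2 V. KCL at the emitter: V_E/R_E = (V_BB−0.7−V_E)/R_B + (V_CC−0.2−V_E)/R_C, giving V_E = 5.97 V.
I_C = (V_CC − 0.2 − V_E)/R_C = (10.8 − 5.97)/0.82 = 5.9 mA.
Check: I_B = (7 − 5.97)/15 = 0.069 mA, and β·I_B = 6.9 mA > I_C, confirming saturation.

saturation; I_C ≈ 5.9 mA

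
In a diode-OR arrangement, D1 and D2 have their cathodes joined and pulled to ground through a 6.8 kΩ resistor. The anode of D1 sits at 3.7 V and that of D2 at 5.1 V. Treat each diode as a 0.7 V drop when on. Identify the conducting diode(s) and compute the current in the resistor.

Assume both conduct. Then node N would need to be at both 3.7−0.7 = 3 V and 5.1−0.7 = 4.4 V, which is impossible.
Assume only D2 conducts: V_N = 5.1 − 0.7 = 4.4 V, so I_R = 4.4/6.8 = 0.647 mA.
Check D1: its anode-to-cathode voltage is 3.7 − 4.4 = -0.7 V < 0.7 V, so it is off. The assumption is consistent.

Only D2 conducts; I_R ≈ 0.65 mA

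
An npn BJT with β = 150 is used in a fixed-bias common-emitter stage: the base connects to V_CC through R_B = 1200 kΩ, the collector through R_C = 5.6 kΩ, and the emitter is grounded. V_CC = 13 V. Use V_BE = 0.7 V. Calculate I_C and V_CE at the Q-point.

I_C ≈ 1.5 mA, V_CE ≈ 4.4 V

Base loop: V_CC = I_B·R_B + V_BE, so I_B = (13 − 0.7)/1200 kΩ = 0.0103 mA.
In the active region I_C = β·I_B = 150 × 0.0103 = 1.54 mA.
Collector loop: V_CE = V_CC − I_C·R_C = 13 − 1.54×5.6 = 4.39 V.
Since V_CE = 4.39 V > V_CE(sat) ≈ 0.2 V, the transistor is in the active region as assumed.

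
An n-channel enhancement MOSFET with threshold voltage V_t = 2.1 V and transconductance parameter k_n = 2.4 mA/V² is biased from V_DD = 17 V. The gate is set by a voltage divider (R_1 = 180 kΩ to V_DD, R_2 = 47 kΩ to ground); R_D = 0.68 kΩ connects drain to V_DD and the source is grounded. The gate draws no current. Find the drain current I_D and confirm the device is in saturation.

I_D ≈ 2.4 mA

V_G = V_DD·R_2/(R_1+R_2) = 17×47/227 = 3.52 V. With the source grounded, V_GS = V_G = 3.52 V.
Assume saturation: I_D = (k_n/2)(V_GS − V_t)² = (2.4/2)×(3.52 − 2.1)² = 1.2×1.42² = 2.42 mA.
V_DS = V_DD − I_D·R_D = 17 − 2.42×0.68 = 15.4 V.
Saturation requires V_DS ≥ V_GS − V_t = 1.42 V; 15.4 ≥ 1.42 ✓.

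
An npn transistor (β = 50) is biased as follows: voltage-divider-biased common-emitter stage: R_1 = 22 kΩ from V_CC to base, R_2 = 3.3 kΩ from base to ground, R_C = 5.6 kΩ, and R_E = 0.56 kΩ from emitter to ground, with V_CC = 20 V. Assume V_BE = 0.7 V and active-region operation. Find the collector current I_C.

Thevenize the base divider: V_Th = V_CC·R_2/(R_1+R_2) = 20×3.3/25.3 = 2.61 V, R_Th = R_1‖R_2 = 2.87 kΩ.
Base-emitter loop: V_Th = I_B·R_Th + V_BE + (β+1)I_B·R_E, so I_B = (2.61 − 0.7) / (2.87 + 51×0.56) = 0.0607 mA.
I_C = β·I_B = 50×0.0607 = 3.04 mA, and I_E = (β+1)I_B = 3.1 mA.
V_CE = V_CC − I_C·R_C − I_E·R_E = 20 − 3.04×5.6 − 3.1×0.56 = 1.26 V.
V_CE = 1.26 V > 0.2 V confirms active-region operation.

I_C ≈ 3 mA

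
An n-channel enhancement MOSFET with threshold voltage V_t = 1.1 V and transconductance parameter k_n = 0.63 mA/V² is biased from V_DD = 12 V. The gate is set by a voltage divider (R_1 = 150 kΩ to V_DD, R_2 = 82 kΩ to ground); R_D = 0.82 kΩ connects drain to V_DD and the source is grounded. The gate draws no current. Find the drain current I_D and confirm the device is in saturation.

V_G = V_DD·R_2/(R_1+R_2) = 12×82/232 = 4.24 V. With the source grounded, V_GS = V_G = 4.24 V.
Assume saturation: I_D = (k_n/2)(V_GS − V_t)² = (0.63/2)×(4.24 − 1.1)² = 0.315×3.14² = 3.11 mA.
V_DS = V_DD − I_D·R_D = 12 − 3.11×0.82 = 9.45 V.
Saturation requires V_DS ≥ V_GS − V_t = 3.14 V; 9.45 ≥ 3.14 ✓.

I_D ≈ 3.1 mA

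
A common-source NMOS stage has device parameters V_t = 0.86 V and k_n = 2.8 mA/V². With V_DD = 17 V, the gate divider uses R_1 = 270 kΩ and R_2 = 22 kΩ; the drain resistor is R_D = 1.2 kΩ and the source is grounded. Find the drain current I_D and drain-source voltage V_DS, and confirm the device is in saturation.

I_D ≈ 0.25 mA, V_DS ≈ 17 V

V_G = V_DD·R_2/(R_1+R_2) = 17×22/292 = 1.28 V. With the source grounded, V_GS = V_G = 1.28 V.
Assume saturation: I_D = (k_n/2)(V_GS − V_t)² = (2.8/2)×(1.28 − 0.86)² = 1.4×0.421² = 0.248 mA.
V_DS = V_DD − I_D·R_D = 17 − 0.248×1.2 = 16.7 V.
Saturation requires V_DS ≥ V_GS − V_t = 0.421 V; 16.7 ≥ 0.421 ✓.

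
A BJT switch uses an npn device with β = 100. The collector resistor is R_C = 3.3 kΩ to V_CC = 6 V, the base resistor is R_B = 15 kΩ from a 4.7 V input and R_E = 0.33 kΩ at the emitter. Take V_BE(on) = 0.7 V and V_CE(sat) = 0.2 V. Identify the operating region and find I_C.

Assume active: I_B = (4.7 − 0.7)/(15 + 101×0.33) = 0.0828 mA, I_C = β·I_B = 8.28 mA.
Then V_CE = 6 − 8.28×3.3 − 8.36×0.33 = -24.1 V < 0.2 V — the active assumption fails.
Re-solve with V_CE = 0.2 V. KCL at the emitter: V_E/R_E = (V_BB−0.7−V_E)/R_B + (V_CC−0.2−V_E)/R_C, giving V_E = 0.595 V.
I_C = (V_CC − 0.2 − V_E)/R_C = (5.8 − 0.595)/3.3 = 1.58 mA.
Check: I_B = (4 − 0.595)/15 = 0.227 mA, and β·I_B = 22.7 mA > I_C, confirming saturation.

saturation; I_C ≈ 1.6 mA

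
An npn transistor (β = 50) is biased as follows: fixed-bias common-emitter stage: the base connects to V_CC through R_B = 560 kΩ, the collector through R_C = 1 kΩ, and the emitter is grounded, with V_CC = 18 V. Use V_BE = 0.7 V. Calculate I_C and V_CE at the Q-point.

Base loop: V_CC = I_B·R_B + V_BE, so I_B = (18 − 0.7)/560 kΩ = 0.0309 mA.
In the active region I_C = β·I_B = 50 × 0.0309 = 1.54 mA.
Collector loop: V_CE = V_CC − I_C·R_C = 18 − 1.54×1 = 16.5 V.
Since V_CE = 16.5 V > V_CE(sat) ≈ 0.2 V, the transistor is in the active region as assumed.

I_C ≈ 1.5 mA, V_CE ≈ 16 V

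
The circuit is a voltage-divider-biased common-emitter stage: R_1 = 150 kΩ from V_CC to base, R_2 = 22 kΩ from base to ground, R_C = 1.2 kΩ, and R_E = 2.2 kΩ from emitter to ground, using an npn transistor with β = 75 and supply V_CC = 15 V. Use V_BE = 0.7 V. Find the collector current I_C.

Thevenize the base divider: V_Th = V_CC·R_2/(R_1+R_2) = 15×22/172 = 1.92 V, R_Th = R_1‖R_2 = 19.2 kΩ.
Base-emitter loop: V_Th = I_B·R_Th + V_BE + (β+1)I_B·R_E, so I_B = (1.92 − 0.7) / (19.2 + 76×2.2) = 0.00654 mA.
I_C = β·I_B = 75×0.00654 = 0.49 mA, and I_E = (β+1)I_B = 0.497 mA.
V_CE = V_CC − I_C·R_C − I_E·R_E = 15 − 0.49×1.2 − 0.497×2.2 = 13.3 V.
V_CE = 13.3 V > 0.2 V confirms active-region operation.

I_C ≈ 0.49 mA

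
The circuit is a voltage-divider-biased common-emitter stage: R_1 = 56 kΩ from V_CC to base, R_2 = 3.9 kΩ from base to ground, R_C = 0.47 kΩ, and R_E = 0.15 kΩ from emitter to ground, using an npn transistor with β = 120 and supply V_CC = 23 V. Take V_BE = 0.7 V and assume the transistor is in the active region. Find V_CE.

V_CE ≈ 20 V

Thevenize the base divider: V_Th = V_CC·R_2/(R_1+R_2) = 23×3.9/59.9 = 1.5 V, R_Th = R_1‖R_2 = 3.65 kΩ.
Base-emitter loop: V_Th = I_B·R_Th + V_BE + (β+1)I_B·R_E, so I_B = (1.5 − 0.7) / (3.65 + 121×0.15) = 0.0366 mA.
I_C = β·I_B = 120×0.0366 = 4.39 mA, and I_E = (β+1)I_B = 4.43 mA.
V_CE = V_CC − I_C·R_C − I_E·R_E = 23 − 4.39×0.47 − 4.43×0.15 = 20.3 V.
V_CE = 20.3 V > 0.2 V confirms active-region operation.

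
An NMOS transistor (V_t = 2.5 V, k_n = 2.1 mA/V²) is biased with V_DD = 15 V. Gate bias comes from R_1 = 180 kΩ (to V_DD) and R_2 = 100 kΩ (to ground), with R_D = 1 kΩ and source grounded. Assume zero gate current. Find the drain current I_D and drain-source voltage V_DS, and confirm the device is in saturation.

V_G = V_DD·R_2/(R_1+R_2) = 15×100/280 = 5.36 V. With the source grounded, V_GS = V_G = 5.36 V.
Assume saturation: I_D = (k_n/2)(V_GS − V_t)² = (2.1/2)×(5.36 − 2.5)² = 1.05×2.86² = 8.57 mA.
V_DS = V_DD − I_D·R_D = 15 − 8.57×1 = 6.43 V.
Saturation requires V_DS ≥ V_GS − V_t = 2.86 V; 6.43 ≥ 2.86 ✓.

I_D ≈ 8.6 mA, V_DS ≈ 6.4 V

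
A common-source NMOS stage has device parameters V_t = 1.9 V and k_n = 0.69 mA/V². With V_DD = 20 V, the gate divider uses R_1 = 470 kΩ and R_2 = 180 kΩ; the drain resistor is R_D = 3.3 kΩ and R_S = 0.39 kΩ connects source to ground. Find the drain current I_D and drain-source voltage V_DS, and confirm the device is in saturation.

I_D ≈ 2.5 mA, V_DS ≈ 11 V

V_G = V_DD·R_2/(R_1+R_2) = 20×180/650 = 5.54 V.
Assume saturation: I_D = (k_n/2)(V_GS − V_t)² with V_GS = V_G − I_D·R_S = 5.54 − 0.39·I_D.
Substituting gives 0.0525·I_D² − 1.98·I_D + 4.57 = 0, with roots I_D = 2.47 or 35.2 mA.
The root I_D = 35.2 mA gives V_GS = -8.21 V ≤ V_t, so take I_D = 2.47 mA.
Then V_GS = 4.58 V and V_DS = V_DD − I_D(R_D+R_S) = 20 − 2.47×3.69 = 10.9 V.
Saturation requires V_DS ≥ V_GS − V_t = 2.68 V; 10.9 ≥ 2.68 ✓.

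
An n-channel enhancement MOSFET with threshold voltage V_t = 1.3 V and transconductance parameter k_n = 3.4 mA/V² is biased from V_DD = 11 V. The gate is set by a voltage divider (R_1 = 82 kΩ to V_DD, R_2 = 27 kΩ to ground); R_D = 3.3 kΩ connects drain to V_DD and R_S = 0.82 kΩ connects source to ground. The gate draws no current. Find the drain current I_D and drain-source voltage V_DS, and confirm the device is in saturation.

I_D ≈ 0.87 mA, V_DS ≈ 7.4 V

V_G = V_DD·R_2/(R_1+R_2) = 11×27/109 = 2.72 V.
Assume saturation: I_D = (k_n/2)(V_GS − V_t)² with V_GS = V_G − I_D·R_S = 2.72 − 0.82·I_D.
Substituting gives 1.14·I_D² − 4.97·I_D + 3.45 = 0, with roots I_D = 0.867 or 3.48 mA.
The root I_D = 3.48 mA gives V_GS = -0.131 V ≤ V_t, so take I_D = 0.867 mA.
Then V_GS = 2.01 V and V_DS = V_DD − I_D(R_D+R_S) = 11 − 0.867×4.12 = 7.43 V.
Saturation requires V_DS ≥ V_GS − V_t = 0.714 V; 7.43 ≥ 0.714 ✓.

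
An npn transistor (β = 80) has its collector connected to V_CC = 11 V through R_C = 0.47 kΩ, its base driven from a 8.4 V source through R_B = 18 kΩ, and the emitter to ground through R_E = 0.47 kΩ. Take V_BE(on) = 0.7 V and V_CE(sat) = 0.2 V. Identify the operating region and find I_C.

active; I_C ≈ 11 mA

Assume active. Base-emitter loop: I_B = (V_BB − V_BE)/(R_B + (β+1)R_E) = (8.4 − 0.7)/(18 + 81×0.47) = 0.137 mA.
I_C = β·I_B = 80×0.137 = 11 mA.
V_CE = V_CC − I_C·R_C − I_E·R_E = 11 − 11×0.47 − 11.1×0.47 = 0.608 V > V_CE(sat), so the active-region assumption holds.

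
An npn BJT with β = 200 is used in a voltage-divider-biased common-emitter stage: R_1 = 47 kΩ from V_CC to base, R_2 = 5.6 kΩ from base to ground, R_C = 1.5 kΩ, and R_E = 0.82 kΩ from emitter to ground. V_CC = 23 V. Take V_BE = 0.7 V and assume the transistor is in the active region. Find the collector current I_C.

Thevenize the base divider: V_Th = V_CC·R_2/(R_1+R_2) = 23×5.6/52.6 = 2.45 V, R_Th = R_1‖R_2 = 5 kΩ.
Base-emitter loop: V_Th = I_B·R_Th + V_BE + (β+1)I_B·R_E, so I_B = (2.45 − 0.7) / (5 + 201×0.82) = 0.0103 mA.
I_C = β·I_B = 200×0.0103 = 2.06 mA, and I_E = (β+1)I_B = 2.07 mA.
V_CE = V_CC − I_C·R_C − I_E·R_E = 23 − 2.06×1.5 − 2.07×0.82 = 18.2 V.
V_CE = 18.2 V > 0.2 V confirms active-region operation.

I_C ≈ 2.1 mA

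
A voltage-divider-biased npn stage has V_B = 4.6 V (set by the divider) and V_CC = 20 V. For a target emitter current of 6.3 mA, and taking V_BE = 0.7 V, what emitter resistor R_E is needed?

R_E ≈ 0.62 kΩ

V_E = V_B − V_BE = 4.6 − 0.7 = 3.9 V.
R_E = V_E / I_E = 3.9 / 6.3 = 0.619 kΩ.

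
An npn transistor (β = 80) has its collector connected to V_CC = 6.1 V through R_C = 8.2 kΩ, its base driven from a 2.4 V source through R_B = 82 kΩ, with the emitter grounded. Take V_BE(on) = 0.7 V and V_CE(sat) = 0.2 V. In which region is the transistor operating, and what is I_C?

saturation; I_C ≈ 0.72 mA

Assume active: I_B = (2.4 − 0.7)/82 = 0.0207 mA, giving I_C = β·I_B = 1.66 mA.
But then V_CE = 6.1 − 1.66×8.2 = -7.5 V < V_CE(sat) = 0.2 V — impossible in the active region.
So the transistor is saturated. With V_CE = 0.2 V, I_C = (V_CC − 0.2)/R_C = 5.9/8.2 = 0.72 mA.
Check: β·I_B = 1.66 mA > I_C = 0.72 mA, confirming saturation.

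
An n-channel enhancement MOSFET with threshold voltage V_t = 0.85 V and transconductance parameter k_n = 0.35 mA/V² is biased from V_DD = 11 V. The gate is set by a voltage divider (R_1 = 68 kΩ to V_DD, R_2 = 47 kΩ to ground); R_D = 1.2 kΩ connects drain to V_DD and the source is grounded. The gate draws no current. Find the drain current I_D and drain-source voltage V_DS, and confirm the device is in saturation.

I_D ≈ 2.3 mA, V_DS ≈ 8.2 V

V_G = V_DD·R_2/(R_1+R_2) = 11×47/115 = 4.5 V. With the source grounded, V_GS = V_G = 4.5 V.
Assume saturation: I_D = (k_n/2)(V_GS − V_t)² = (0.35/2)×(4.5 − 0.85)² = 0.175×3.65² = 2.33 mA.
V_DS = V_DD − I_D·R_D = 11 − 2.33×1.2 = 8.21 V.
Saturation requires V_DS ≥ V_GS − V_t = 3.65 V; 8.21 ≥ 3.65 ✓.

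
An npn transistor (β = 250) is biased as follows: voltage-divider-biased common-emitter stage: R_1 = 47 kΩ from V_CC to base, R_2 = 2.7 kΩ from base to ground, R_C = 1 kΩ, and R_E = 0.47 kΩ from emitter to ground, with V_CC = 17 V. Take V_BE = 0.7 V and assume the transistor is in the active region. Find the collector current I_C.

I_C ≈ 0.46 mA

Thevenize the base divider: V_Th = V_CC·R_2/(R_1+R_2) = 17×2.7/49.7 = 0.924 V, R_Th = R_1‖R_2 = 2.55 kΩ.
Base-emitter loop: V_Th = I_B·R_Th + V_BE + (β+1)I_B·R_E, so I_B = (0.924 − 0.7) / (2.55 + 251×0.47) = 0.00185 mA.
I_C = β·I_B = 250×0.00185 = 0.464 mA, and I_E = (β+1)I_B = 0.466 mA.
V_CE = V_CC − I_C·R_C − I_E·R_E = 17 − 0.464×1 − 0.466×0.47 = 16.3 V.
V_CE = 16.3 V > 0.2 V confirms active-region operation.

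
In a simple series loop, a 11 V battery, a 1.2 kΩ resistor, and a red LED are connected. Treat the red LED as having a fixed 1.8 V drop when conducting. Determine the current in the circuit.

I ≈ 7.7 mA

KVL around the loop: 11 = V_D + I·R = 1.8 + I × 1.2 kΩ.
So I = (11 − 1.8) / 1.2 kΩ = 9.2 / 1.2 = 7.67 mA.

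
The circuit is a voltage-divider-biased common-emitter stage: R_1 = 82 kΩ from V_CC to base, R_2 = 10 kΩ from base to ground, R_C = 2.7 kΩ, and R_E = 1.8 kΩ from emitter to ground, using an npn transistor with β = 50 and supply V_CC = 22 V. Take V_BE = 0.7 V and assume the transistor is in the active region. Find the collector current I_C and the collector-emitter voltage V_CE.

Thevenize the base divider: V_Th = V_CC·R_2/(R_1+R_2) = 22×10/92 = 2.39 V, R_Th = R_1‖R_2 = 8.91 kΩ.
Base-emitter loop: V_Th = I_B·R_Th + V_BE + (β+1)I_B·R_E, so I_B = (2.39 − 0.7) / (8.91 + 51×1.8) = 0.0168 mA.
I_C = β·I_B = 50×0.0168 = 0.84 mA, and I_E = (β+1)I_B = 0.856 mA.
V_CE = V_CC − I_C·R_C − I_E·R_E = 22 − 0.84×2.7 − 0.856×1.8 = 18.2 V.
V_CE = 18.2 V > 0.2 V confirms active-region operation.

I_C ≈ 0.84 mA, V_CE ≈ 18 V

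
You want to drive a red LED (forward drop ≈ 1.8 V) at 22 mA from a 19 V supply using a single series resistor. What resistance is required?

The resistor drops V_S − V_D = 19 − 1.8 = 17.2 V at 22 mA.
R = 17.2 V / 22 mA = 0.782 kΩ.

R ≈ 0.78 kΩ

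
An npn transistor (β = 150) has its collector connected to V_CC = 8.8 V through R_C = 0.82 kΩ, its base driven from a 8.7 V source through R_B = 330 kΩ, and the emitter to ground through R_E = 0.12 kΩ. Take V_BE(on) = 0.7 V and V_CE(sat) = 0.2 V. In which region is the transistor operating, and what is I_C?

Assume active. Base-emitter loop: I_B = (V_BB − V_BE)/(R_B + (β+1)R_E) = (8.7 − 0.7)/(330 + 151×0.12) = 0.023 mA.
I_C = β·I_B = 150×0.023 = 3.45 mA.
V_CE = V_CC − I_C·R_C − I_E·R_E = 8.8 − 3.45×0.82 − 3.47×0.12 = 5.56 V > V_CE(sat), so the active-region assumption holds.

active; I_C ≈ 3.4 mA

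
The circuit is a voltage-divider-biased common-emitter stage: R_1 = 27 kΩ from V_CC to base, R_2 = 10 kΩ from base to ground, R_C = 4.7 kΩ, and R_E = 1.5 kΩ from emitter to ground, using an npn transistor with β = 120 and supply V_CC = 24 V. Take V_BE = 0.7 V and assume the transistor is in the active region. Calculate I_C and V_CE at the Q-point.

I_C ≈ 3.7 mA, V_CE ≈ 1.2 V

Thevenize the base divider: V_Th = V_CC·R_2/(R_1+R_2) = 24×10/37 = 6.49 V, R_Th = R_1‖R_2 = 7.3 kΩ.
Base-emitter loop: V_Th = I_B·R_Th + V_BE + (β+1)I_B·R_E, so I_B = (6.49 − 0.7) / (7.3 + 121×1.5) = 0.0306 mA.
I_C = β·I_B = 120×0.0306 = 3.68 mA, and I_E = (β+1)I_B = 3.71 mA.
V_CE = V_CC − I_C·R_C − I_E·R_E = 24 − 3.68×4.7 − 3.71×1.5 = 1.15 V.
V_CE = 1.15 V > 0.2 V confirms active-region operation.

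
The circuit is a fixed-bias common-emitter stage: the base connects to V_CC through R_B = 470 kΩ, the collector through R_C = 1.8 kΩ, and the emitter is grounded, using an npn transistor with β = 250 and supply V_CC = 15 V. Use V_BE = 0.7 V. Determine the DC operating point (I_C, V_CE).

Base loop: V_CC = I_B·R_B + V_BE, so I_B = (15 − 0.7)/470 kΩ = 0.0304 mA.
In the active region I_C = β·I_B = 250 × 0.0304 = 7.61 mA.
Collector loop: V_CE = V_CC − I_C·R_C = 15 − 7.61×1.8 = 1.31 V.
Since V_CE = 1.31 V > V_CE(sat) ≈ 0.2 V, the transistor is in the active region as assumed.

I_C ≈ 7.6 mA, V_CE ≈ 1.3 V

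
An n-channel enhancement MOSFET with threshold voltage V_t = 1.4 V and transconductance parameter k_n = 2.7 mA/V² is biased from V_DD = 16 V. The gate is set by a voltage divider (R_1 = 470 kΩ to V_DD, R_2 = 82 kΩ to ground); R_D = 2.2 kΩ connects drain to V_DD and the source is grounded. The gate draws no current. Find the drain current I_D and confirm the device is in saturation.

V_G = V_DD·R_2/(R_1+R_2) = 16×82/552 = 2.38 V. With the source grounded, V_GS = V_G = 2.38 V.
Assume saturation: I_D = (k_n/2)(V_GS − V_t)² = (2.7/2)×(2.38 − 1.4)² = 1.35×0.977² = 1.29 mA.
V_DS = V_DD − I_D·R_D = 16 − 1.29×2.2 = 13.2 V.
Saturation requires V_DS ≥ V_GS − V_t = 0.977 V; 13.2 ≥ 0.977 ✓.

I_D ≈ 1.3 mA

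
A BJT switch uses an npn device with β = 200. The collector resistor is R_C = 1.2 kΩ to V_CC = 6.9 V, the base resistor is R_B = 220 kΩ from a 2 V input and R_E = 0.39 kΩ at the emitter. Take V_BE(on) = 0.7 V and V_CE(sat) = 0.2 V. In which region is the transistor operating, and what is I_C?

active; I_C ≈ 0.87 mA

Assume active. Base-emitter loop: I_B = (V_BB − V_BE)/(R_B + (β+1)R_E) = (2 − 0.7)/(220 + 201×0.39) = 0.00436 mA.
I_C = β·I_B = 200×0.00436 = 0.871 mA.
V_CE = V_CC − I_C·R_C − I_E·R_E = 6.9 − 0.871×1.2 − 0.876×0.39 = 5.51 V > V_CE(sat), so the active-region assumption holds.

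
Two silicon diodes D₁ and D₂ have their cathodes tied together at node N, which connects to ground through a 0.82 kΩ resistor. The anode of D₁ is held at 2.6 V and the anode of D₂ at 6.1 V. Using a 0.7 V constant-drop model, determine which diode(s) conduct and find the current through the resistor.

Only D₂ conducts; I_R ≈ 6.6 mA

Assume both conduct. Then node N would need to be at both 2.6−0.7 = 1.9 V and 6.1−0.7 = 5.4 V, which is impossible.
Assume only D₂ conducts: V_N = 6.1 − 0.7 = 5.4 V, so I_R = 5.4/0.82 = 6.59 mA.
Check D₁: its anode-to-cathode voltage is 2.6 − 5.4 = -2.8 V < 0.7 V, so it is off. The assumption is consistent.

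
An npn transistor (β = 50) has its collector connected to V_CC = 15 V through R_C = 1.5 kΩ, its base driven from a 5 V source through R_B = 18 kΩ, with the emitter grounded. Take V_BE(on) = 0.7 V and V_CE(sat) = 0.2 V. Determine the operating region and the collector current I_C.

saturation; I_C ≈ 9.9 mA

Assume active: I_B = (5 − 0.7)/18 = 0.239 mA, giving I_C = β·I_B = 11.9 mA.
But then V_CE = 15 − 11.9×1.5 = -2.92 V < V_CE(sat) = 0.2 V — impossible in the active region.
So the transistor is saturated. With V_CE = 0.2 V, I_C = (V_CC − 0.2)/R_C = 14.8/1.5 = 9.87 mA.
Check: β·I_B = 11.9 mA > I_C = 9.87 mA, confirming saturation.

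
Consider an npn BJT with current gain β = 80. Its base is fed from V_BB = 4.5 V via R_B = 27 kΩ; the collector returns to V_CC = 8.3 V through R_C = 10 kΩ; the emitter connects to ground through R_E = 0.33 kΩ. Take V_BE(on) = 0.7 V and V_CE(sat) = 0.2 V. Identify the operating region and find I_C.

Assume active: I_B = (4.5 − 0.7)/(27 + 81×0.33) = 0.0707 mA, I_C = β·I_B = 5.66 mA.
Then V_CE = 8.3 − 5.66×10 − 5.73×0.33 = -50.2 V < 0.2 V — the active assumption fails.
Re-solve with V_CE = 0.2 V. KCL at the emitter: V_E/R_E = (V_BB−0.7−V_E)/R_B + (V_CC−0.2−V_E)/R_C, giving V_E = 0.3 V.
I_C = (V_CC − 0.2 − V_E)/R_C = (8.1 − 0.3)/10 = 0.78 mA.
Check: I_B = (3.8 − 0.3)/27 = 0.13 mA, and β·I_B = 10.4 mA > I_C, confirming saturation.

saturation; I_C ≈ 0.78 mA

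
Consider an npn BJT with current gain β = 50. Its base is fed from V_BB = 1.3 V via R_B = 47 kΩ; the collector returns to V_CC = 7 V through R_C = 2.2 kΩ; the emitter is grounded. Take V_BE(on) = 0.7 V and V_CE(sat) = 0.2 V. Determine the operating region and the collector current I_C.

active; I_C ≈ 0.64 mA

Assume active. Base-emitter loop: I_B = (V_BB − V_BE)/R_B = (1.3 − 0.7)/47 = 0.0128 mA.
I_C = β·I_B = 50×0.0128 = 0.638 mA.
V_CE = V_CC − I_C·R_C = 7 − 0.638×2.2 = 5.6 V > V_CE(sat), so the active-region assumption holds.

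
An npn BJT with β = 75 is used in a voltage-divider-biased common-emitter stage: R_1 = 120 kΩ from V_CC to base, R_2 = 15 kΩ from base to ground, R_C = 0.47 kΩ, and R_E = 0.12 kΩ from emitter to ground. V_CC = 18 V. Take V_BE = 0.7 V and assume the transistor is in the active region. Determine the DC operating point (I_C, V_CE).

I_C ≈ 4.3 mA, V_CE ≈ 15 V

Thevenize the base divider: V_Th = V_CC·R_2/(R_1+R_2) = 18×15/135 = 2 V, R_Th = R_1‖R_2 = 13.3 kΩ.
Base-emitter loop: V_Th = I_B·R_Th + V_BE + (β+1)I_B·R_E, so I_B = (2 − 0.7) / (13.3 + 76×0.12) = 0.0579 mA.
I_C = β·I_B = 75×0.0579 = 4.34 mA, and I_E = (β+1)I_B = 4.4 mA.
V_CE = V_CC − I_C·R_C − I_E·R_E = 18 − 4.34×0.47 − 4.4×0.12 = 15.4 V.
V_CE = 15.4 V > 0.2 V confirms active-region operation.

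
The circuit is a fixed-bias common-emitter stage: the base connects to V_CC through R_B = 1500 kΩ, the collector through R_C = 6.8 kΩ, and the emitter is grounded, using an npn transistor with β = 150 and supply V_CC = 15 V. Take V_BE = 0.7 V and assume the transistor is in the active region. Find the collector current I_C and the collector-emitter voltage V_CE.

I_C ≈ 1.4 mA, V_CE ≈ 5.3 V

Base loop: V_CC = I_B·R_B + V_BE, so I_B = (15 − 0.7)/1500 kΩ = 0.00953 mA.
In the active region I_C = β·I_B = 150 × 0.00953 = 1.43 mA.
Collector loop: V_CE = V_CC − I_C·R_C = 15 − 1.43×6.8 = 5.28 V.
Since V_CE = 5.28 V > V_CE(sat) ≈ 0.2 V, the transistor is in the active region as assumed.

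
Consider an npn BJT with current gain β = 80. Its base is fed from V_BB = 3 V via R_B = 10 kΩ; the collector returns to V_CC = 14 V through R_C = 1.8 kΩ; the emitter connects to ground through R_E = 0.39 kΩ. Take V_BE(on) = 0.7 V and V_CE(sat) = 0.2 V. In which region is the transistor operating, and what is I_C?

Assume active. Base-emitter loop: I_B = (V_BB − V_BE)/(R_B + (β+1)R_E) = (3 − 0.7)/(10 + 81×0.39) = 0.0553 mA.
I_C = β·I_B = 80×0.0553 = 4.42 mA.
V_CE = V_CC − I_C·R_C − I_E·R_E = 14 − 4.42×1.8 − 4.48×0.39 = 4.29 V > V_CE(sat), so the active-region assumption holds.

active; I_C ≈ 4.4 mA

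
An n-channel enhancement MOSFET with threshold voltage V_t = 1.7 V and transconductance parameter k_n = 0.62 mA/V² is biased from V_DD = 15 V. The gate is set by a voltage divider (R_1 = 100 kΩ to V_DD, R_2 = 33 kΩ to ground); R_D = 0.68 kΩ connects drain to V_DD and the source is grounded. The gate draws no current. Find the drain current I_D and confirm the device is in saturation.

I_D ≈ 1.3 mA

V_G = V_DD·R_2/(R_1+R_2) = 15×33/133 = 3.72 V. With the source grounded, V_GS = V_G = 3.72 V.
Assume saturation: I_D = (k_n/2)(V_GS − V_t)² = (0.62/2)×(3.72 − 1.7)² = 0.31×2.02² = 1.27 mA.
V_DS = V_DD − I_D·R_D = 15 − 1.27×0.68 = 14.1 V.
Saturation requires V_DS ≥ V_GS − V_t = 2.02 V; 14.1 ≥ 2.02 ✓.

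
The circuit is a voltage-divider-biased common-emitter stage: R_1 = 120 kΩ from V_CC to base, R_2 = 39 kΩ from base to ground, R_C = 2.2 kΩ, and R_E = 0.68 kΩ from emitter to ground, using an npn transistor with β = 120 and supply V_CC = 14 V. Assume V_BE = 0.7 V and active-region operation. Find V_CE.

Thevenize the base divider: V_Th = V_CC·R_2/(R_1+R_2) = 14×39/159 = 3.43 V, R_Th = R_1‖R_2 = 29.4 kΩ.
Base-emitter loop: V_Th = I_B·R_Th + V_BE + (β+1)I_B·R_E, so I_B = (3.43 − 0.7) / (29.4 + 121×0.68) = 0.0245 mA.
I_C = β·I_B = 120×0.0245 = 2.94 mA, and I_E = (β+1)I_B = 2.96 mA.
V_CE = V_CC − I_C·R_C − I_E·R_E = 14 − 2.94×2.2 − 2.96×0.68 = 5.53 V.
V_CE = 5.53 V > 0.2 V confirms active-region operation.

V_CE ≈ 5.5 V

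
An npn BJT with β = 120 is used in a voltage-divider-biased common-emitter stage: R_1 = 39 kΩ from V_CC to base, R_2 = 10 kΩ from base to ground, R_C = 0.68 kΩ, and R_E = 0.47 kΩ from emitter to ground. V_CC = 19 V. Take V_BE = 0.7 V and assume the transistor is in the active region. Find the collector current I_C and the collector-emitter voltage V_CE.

Thevenize the base divider: V_Th = V_CC·R_2/(R_1+R_2) = 19×10/49 = 3.88 V, R_Th = R_1‖R_2 = 7.96 kΩ.
Base-emitter loop: V_Th = I_B·R_Th + V_BE + (β+1)I_B·R_E, so I_B = (3.88 − 0.7) / (7.96 + 121×0.47) = 0.049 mA.
I_C = β·I_B = 120×0.049 = 5.88 mA, and I_E = (β+1)I_B = 5.93 mA.
V_CE = V_CC − I_C·R_C − I_E·R_E = 19 − 5.88×0.68 − 5.93×0.47 = 12.2 V.
V_CE = 12.2 V > 0.2 V confirms active-region operation.

I_C ≈ 5.9 mA, V_CE ≈ 12 V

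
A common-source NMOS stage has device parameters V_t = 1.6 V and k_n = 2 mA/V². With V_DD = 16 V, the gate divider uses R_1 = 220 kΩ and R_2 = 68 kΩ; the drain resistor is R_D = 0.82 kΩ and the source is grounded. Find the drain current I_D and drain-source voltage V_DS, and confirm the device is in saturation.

V_G = V_DD·R_2/(R_1+R_2) = 16×68/288 = 3.78 V. With the source grounded, V_GS = V_G = 3.78 V.
Assume saturation: I_D = (k_n/2)(V_GS − V_t)² = (2/2)×(3.78 − 1.6)² = 1×2.18² = 4.74 mA.
V_DS = V_DD − I_D·R_D = 16 − 4.74×0.82 = 12.1 V.
Saturation requires V_DS ≥ V_GS − V_t = 2.18 V; 12.1 ≥ 2.18 ✓.

I_D ≈ 4.7 mA, V_DS ≈ 12 V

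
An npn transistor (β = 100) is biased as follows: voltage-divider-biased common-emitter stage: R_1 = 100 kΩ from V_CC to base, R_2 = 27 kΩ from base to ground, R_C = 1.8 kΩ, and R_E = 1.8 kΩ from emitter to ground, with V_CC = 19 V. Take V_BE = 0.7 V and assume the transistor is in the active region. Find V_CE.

Thevenize the base divider: V_Th = V_CC·R_2/(R_1+R_2) = 19×27/127 = 4.04 V, R_Th = R_1‖R_2 = 21.3 kΩ.
Base-emitter loop: V_Th = I_B·R_Th + V_BE + (β+1)I_B·R_E, so I_B = (4.04 − 0.7) / (21.3 + 101×1.8) = 0.0164 mA.
I_C = β·I_B = 100×0.0164 = 1.64 mA, and I_E = (β+1)I_B = 1.66 mA.
V_CE = V_CC − I_C·R_C − I_E·R_E = 19 − 1.64×1.8 − 1.66×1.8 = 13.1 V.
V_CE = 13.1 V > 0.2 V confirms active-region operation.

V_CE ≈ 13 V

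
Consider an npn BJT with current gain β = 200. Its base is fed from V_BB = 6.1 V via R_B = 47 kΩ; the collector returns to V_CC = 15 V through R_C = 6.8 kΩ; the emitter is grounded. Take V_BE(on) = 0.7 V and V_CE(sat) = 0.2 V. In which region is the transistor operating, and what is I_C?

saturation; I_C ≈ 2.2 mA

Assume active: I_B = (6.1 − 0.7)/47 = 0.115 mA, giving I_C = β·I_B = 23 mA.
But then V_CE = 15 − 23×6.8 = -141 V < V_CE(sat) = 0.2 V — impossible in the active region.
So the transistor is saturated. With V_CE = 0.2 V, I_C = (V_CC − 0.2)/R_C = 14.8/6.8 = 2.18 mA.
Check: β·I_B = 23 mA > I_C = 2.18 mA, confirming saturation.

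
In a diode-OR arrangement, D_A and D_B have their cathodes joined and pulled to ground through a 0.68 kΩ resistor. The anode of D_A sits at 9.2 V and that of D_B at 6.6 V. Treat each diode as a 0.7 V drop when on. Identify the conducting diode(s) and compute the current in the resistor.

Assume both conduct. Then node N would need to be at both 9.2−0.7 = 8.5 V and 6.6−0.7 = 5.9 V, which is impossible.
Assume only D_A conducts: V_N = 9.2 − 0.7 = 8.5 V, so I_R = 8.5/0.68 = 12.5 mA.
Check D_B: its anode-to-cathode voltage is 6.6 − 8.5 = -1.9 V < 0.7 V, so it is off. The assumption is consistent.

Only D_A conducts; I_R ≈ 12 mA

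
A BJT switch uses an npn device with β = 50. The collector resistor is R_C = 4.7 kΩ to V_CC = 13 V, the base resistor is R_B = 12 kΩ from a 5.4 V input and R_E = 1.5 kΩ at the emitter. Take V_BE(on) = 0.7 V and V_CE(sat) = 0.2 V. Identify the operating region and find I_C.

saturation; I_C ≈ 2 mA

Assume active: I_B = (5.4 − 0.7)/(12 + 51×1.5) = 0.0531 mA, I_C = β·I_B = 2.66 mA.
Then V_CE = 13 − 2.66×4.7 − 2.71×1.5 = -3.54 V < 0.2 V — the active assumption fails.
Re-solve with V_CE = 0.2 V. KCL at the emitter: V_E/R_E = (V_BB−0.7−V_E)/R_B + (V_CC−0.2−V_E)/R_C, giving V_E = 3.24 V.
I_C = (V_CC − 0.2 − V_E)/R_C = (12.8 − 3.24)/4.7 = 2.03 mA.
Check: I_B = (4.7 − 3.24)/12 = 0.122 mA, and β·I_B = 6.1 mA > I_C, confirming saturation.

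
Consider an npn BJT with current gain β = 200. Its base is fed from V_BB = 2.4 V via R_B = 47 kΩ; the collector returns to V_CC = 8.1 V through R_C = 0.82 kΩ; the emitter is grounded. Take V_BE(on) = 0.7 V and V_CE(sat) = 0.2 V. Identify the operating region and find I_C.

Assume active. Base-emitter loop: I_B = (V_BB − V_BE)/R_B = (2.4 − 0.7)/47 = 0.0362 mA.
I_C = β·I_B = 200×0.0362 = 7.23 mA.
V_CE = V_CC − I_C·R_C = 8.1 − 7.23×0.82 = 2.17 V > V_CE(sat), so the active-region assumption holds.

active; I_C ≈ 7.2 mA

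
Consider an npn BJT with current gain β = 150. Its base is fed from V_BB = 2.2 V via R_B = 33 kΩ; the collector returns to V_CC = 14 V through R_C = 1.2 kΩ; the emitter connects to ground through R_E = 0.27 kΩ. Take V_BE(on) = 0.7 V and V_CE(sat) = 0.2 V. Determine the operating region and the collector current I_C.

Assume active. Base-emitter loop: I_B = (V_BB − V_BE)/(R_B + (β+1)R_E) = (2.2 − 0.7)/(33 + 151×0.27) = 0.0203 mA.
I_C = β·I_B = 150×0.0203 = 3.05 mA.
V_CE = V_CC − I_C·R_C − I_E·R_E = 14 − 3.05×1.2 − 3.07×0.27 = 9.51 V > V_CE(sat), so the active-region assumption holds.

active; I_C ≈ 3.1 mA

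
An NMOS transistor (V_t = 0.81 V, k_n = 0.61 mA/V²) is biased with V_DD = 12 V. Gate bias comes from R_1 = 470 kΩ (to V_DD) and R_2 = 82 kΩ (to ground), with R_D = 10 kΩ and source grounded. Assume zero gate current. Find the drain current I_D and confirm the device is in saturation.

V_G = V_DD·R_2/(R_1+R_2) = 12×82/552 = 1.78 V. With the source grounded, V_GS = V_G = 1.78 V.
Assume saturation: I_D = (k_n/2)(V_GS − V_t)² = (0.61/2)×(1.78 − 0.81)² = 0.305×0.973² = 0.289 mA.
V_DS = V_DD − I_D·R_D = 12 − 0.289×10 = 9.11 V.
Saturation requires V_DS ≥ V_GS − V_t = 0.973 V; 9.11 ≥ 0.973 ✓.

I_D ≈ 0.29 mA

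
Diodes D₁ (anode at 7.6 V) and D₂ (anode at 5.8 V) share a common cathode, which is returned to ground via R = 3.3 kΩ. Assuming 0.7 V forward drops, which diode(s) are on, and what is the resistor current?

Only D₁ conducts; I_R ≈ 2.1 mA

Assume both conduct. Then node N would need to be at both 7.6−0.7 = 6.9 V and 5.8−0.7 = 5.1 V, which is impossible.
Assume only D₁ conducts: V_N = 7.6 − 0.7 = 6.9 V, so I_R = 6.9/3.3 = 2.09 mA.
Check D₂: its anode-to-cathode voltage is 5.8 − 6.9 = -1.1 V < 0.7 V, so it is off. The assumption is consistent.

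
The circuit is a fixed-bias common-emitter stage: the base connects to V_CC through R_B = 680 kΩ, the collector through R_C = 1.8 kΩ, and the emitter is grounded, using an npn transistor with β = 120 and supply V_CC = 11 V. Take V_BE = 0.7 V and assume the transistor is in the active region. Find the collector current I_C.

I_C ≈ 1.8 mA

Base loop: V_CC = I_B·R_B + V_BE, so I_B = (11 − 0.7)/680 kΩ = 0.0151 mA.
In the active region I_C = β·I_B = 120 × 0.0151 = 1.82 mA.
Collector loop: V_CE = V_CC − I_C·R_C = 11 − 1.82×1.8 = 7.73 V.
Since V_CE = 7.73 V > V_CE(sat) ≈ 0.2 V, the transistor is in the active region as assumed.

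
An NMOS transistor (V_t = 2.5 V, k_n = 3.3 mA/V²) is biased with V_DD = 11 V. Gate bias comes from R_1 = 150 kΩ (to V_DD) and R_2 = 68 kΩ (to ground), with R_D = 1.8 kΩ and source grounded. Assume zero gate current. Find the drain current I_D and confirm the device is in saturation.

V_G = V_DD·R_2/(R_1+R_2) = 11×68/218 = 3.43 V. With the source grounded, V_GS = V_G = 3.43 V.
Assume saturation: I_D = (k_n/2)(V_GS − V_t)² = (3.3/2)×(3.43 − 2.5)² = 1.65×0.931² = 1.43 mA.
V_DS = V_DD − I_D·R_D = 11 − 1.43×1.8 = 8.42 V.
Saturation requires V_DS ≥ V_GS − V_t = 0.931 V; 8.42 ≥ 0.931 ✓.

I_D ≈ 1.4 mA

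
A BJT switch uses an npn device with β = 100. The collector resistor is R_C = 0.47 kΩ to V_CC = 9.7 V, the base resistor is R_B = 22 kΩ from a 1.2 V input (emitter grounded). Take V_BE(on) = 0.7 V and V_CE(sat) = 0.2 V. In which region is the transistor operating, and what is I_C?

active; I_C ≈ 2.3 mA

Assume active. Base-emitter loop: I_B = (V_BB − V_BE)/R_B = (1.2 − 0.7)/22 = 0.0227 mA.
I_C = β·I_B = 100×0.0227 = 2.27 mA.
V_CE = V_CC − I_C·R_C = 9.7 − 2.27×0.47 = 8.63 V > V_CE(sat), so the active-region assumption holds.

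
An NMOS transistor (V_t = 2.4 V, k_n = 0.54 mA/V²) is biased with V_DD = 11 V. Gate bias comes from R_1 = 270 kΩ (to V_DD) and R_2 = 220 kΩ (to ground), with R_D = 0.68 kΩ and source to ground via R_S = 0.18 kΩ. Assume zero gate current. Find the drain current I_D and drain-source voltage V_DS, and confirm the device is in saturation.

V_G = V_DD·R_2/(R_1+R_2) = 11×220/490 = 4.94 V.
Assume saturation: I_D = (k_n/2)(V_GS − V_t)² with V_GS = V_G − I_D·R_S = 4.94 − 0.18·I_D.
Substituting gives 0.00875·I_D² − 1.25·I_D + 1.74 = 0, with roots I_D = 1.41 or 141 mA.
The root I_D = 141 mA gives V_GS = -20.5 V ≤ V_t, so take I_D = 1.41 mA.
Then V_GS = 4.69 V and V_DS = V_DD − I_D(R_D+R_S) = 11 − 1.41×0.86 = 9.79 V.
Saturation requires V_DS ≥ V_GS − V_t = 2.29 V; 9.79 ≥ 2.29 ✓.

I_D ≈ 1.4 mA, V_DS ≈ 9.8 V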